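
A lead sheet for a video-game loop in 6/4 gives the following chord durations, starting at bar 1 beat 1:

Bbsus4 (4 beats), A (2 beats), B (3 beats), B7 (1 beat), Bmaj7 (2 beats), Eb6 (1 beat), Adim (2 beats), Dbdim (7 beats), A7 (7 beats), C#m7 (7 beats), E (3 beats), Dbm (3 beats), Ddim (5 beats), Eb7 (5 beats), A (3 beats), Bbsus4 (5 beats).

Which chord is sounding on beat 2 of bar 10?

Beat 2 of bar 10 is beat (10−1)×6 + 2 = 56 overall.
Running totals: Bbsus4 ends at 4, A ends at 6, B ends at 9, B7 ends at 10, Bmaj7 ends at 12, Eb6 ends at 13, Adim ends at 15, Dbdim ends at 22, A7 ends at 29, C#m7 ends at 36, E ends at 39, Dbm ends at 42, Ddim ends at 47, Eb7 ends at 52, A ends at 55, Bbsus4 ends at 60.
Beat 56 falls within Bbsus4.

Bbsus4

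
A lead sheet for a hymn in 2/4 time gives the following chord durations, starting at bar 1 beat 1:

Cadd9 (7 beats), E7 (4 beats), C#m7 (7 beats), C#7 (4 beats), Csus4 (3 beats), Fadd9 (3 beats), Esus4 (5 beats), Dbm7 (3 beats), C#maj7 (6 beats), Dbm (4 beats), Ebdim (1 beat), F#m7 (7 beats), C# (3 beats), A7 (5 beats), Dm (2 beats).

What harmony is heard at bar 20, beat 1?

C#maj7

Beat 1 of bar 20 is beat (20−1)×2 + 1 = 39 overall.
Running totals: Cadd9 ends at 7, E7 ends at 11, C#m7 ends at 18, C#7 ends at 22, Csus4 ends at 25, Fadd9 ends at 28, Esus4 ends at 33, Dbm7 ends at 36, C#maj7 ends at 42.
Beat 39 falls within C#maj7.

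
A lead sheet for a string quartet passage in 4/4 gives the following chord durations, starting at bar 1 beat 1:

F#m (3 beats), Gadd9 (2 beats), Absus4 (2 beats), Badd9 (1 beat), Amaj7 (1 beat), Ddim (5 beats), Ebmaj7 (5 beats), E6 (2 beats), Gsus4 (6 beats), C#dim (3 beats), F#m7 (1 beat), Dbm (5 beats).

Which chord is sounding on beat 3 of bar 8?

Beat 3 of bar 8 is beat (8−1)×4 + 3 = 31 overall.
Running totals: F#m ends at 3, Gadd9 ends at 5, Absus4 ends at 7, Badd9 ends at 8, Amaj7 ends at 9, Ddim ends at 14, Ebmaj7 ends at 19, E6 ends at 21, Gsus4 ends at 27, C#dim ends at 30, F#m7 ends at 31.
Beat 31 falls within F#m7.

F#m7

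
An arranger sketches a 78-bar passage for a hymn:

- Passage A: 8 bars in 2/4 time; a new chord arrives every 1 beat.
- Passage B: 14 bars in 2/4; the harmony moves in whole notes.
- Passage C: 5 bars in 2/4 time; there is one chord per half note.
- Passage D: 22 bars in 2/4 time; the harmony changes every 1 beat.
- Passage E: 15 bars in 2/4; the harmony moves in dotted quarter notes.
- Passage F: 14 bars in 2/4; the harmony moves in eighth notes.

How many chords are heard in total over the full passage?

148 chords

A has 16 beats and chords last 1 each, so 16 chords.
B has 28 beats and chords last 4 each, so 7 chords.
C has 10 beats and chords last 2 each, so 5 chords.
D has 44 beats and chords last 1 each, so 44 chords.
E has 30 beats and chords last 1.5 each, so 20 chords.
F has 28 beats and chords last 0.5 each, so 56 chords.
Total: 16 + 7 + 5 + 44 + 20 + 56 = 148.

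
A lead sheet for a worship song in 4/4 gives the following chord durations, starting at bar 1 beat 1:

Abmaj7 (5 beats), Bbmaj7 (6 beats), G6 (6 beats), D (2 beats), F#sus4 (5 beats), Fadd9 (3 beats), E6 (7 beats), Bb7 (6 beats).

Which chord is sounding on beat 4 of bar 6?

Beat 4 of bar 6 is beat (6−1)×4 + 4 = 24 overall.
Running totals: Abmaj7 ends at 5, Bbmaj7 ends at 11, G6 ends at 17, D ends at 19, F#sus4 ends at 24.
Beat 24 falls within F#sus4.

F#sus4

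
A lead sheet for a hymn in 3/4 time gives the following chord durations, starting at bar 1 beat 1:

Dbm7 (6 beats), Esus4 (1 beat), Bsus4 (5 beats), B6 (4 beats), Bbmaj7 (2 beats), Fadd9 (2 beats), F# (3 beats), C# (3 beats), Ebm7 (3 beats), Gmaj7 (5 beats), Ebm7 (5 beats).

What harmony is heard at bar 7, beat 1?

Fadd9

Beat 1 of bar 7 is beat (7−1)×3 + 1 = 19 overall.
Running totals: Dbm7 ends at 6, Esus4 ends at 7, Bsus4 ends at 12, B6 ends at 16, Bbmaj7 ends at 18, Fadd9 ends at 20.
Beat 19 falls within Fadd9.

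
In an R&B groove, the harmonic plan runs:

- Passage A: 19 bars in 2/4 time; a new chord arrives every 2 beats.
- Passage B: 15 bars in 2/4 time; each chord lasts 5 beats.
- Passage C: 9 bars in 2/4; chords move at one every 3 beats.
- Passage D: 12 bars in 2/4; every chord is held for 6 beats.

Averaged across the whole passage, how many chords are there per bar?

7/11 chords per bar

A: 19 bars of 2 beats is 38 beats; at 2 beats each that's 19 chords.
B: 15 bars of 2 beats is 30 beats; at 5 beats each that's 6 chords.
C: 9 bars of 2 beats is 18 beats; at 3 beats each that's 6 chords.
D: 12 bars of 2 beats is 24 beats; at 6 beats each that's 4 chords.
Overall: 35 chords over 55 bars → 35/55 = 7/11 chords per bar.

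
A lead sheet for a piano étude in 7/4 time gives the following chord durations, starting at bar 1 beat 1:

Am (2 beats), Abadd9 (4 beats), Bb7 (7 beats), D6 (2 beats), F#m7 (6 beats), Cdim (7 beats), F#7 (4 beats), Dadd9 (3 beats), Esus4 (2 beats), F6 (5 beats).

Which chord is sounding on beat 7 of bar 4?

Cdim

Beat 7 of bar 4 is beat (4−1)×7 + 7 = 28 overall.
Running totals: Am ends at 2, Abadd9 ends at 6, Bb7 ends at 13, D6 ends at 15, F#m7 ends at 21, Cdim ends at 28.
Beat 28 falls within Cdim.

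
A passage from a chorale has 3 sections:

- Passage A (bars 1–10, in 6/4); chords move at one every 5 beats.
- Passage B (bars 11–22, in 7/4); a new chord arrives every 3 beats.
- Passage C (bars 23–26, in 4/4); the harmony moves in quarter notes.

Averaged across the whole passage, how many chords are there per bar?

28/13 chords per bar

A: 10 × 6 = 60 beats ÷ 5 = 12 chords.
B: 12 × 7 = 84 beats ÷ 3 = 28 chords.
C: 4 × 4 = 16 beats ÷ 1 = 16 chords.
Overall: 56 chords over 26 bars → 56/26 = 28/13 chords per bar.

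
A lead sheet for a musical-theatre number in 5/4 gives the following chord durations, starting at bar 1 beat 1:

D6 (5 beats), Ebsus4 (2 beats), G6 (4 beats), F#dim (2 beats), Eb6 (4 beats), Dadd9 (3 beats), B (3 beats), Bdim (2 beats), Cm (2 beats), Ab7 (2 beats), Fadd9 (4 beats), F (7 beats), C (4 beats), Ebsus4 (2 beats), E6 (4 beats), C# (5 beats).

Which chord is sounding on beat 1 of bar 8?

Beat 1 of bar 8 is beat (8−1)×5 + 1 = 36 overall.
Running totals: D6 ends at 5, Ebsus4 ends at 7, G6 ends at 11, F#dim ends at 13, Eb6 ends at 17, Dadd9 ends at 20, B ends at 23, Bdim ends at 25, Cm ends at 27, Ab7 ends at 29, Fadd9 ends at 33, F ends at 40.
Beat 36 falls within F.

F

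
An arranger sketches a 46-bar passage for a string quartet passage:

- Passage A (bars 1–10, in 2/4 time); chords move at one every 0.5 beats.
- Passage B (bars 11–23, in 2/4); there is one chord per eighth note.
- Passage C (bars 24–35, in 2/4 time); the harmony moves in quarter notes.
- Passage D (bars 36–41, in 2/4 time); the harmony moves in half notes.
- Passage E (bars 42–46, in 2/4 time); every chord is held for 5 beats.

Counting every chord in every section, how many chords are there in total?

124 chords

A: 10·2 = 20 beats, 20/0.5 = 40 chords.
B: 13·2 = 26 beats, 26/0.5 = 52 chords.
C: 12·2 = 24 beats, 24/1 = 24 chords.
D: 6·2 = 12 beats, 12/2 = 6 chords.
E: 5·2 = 10 beats, 10/5 = 2 chords.
Total: 40 + 52 + 24 + 6 + 2 = 124.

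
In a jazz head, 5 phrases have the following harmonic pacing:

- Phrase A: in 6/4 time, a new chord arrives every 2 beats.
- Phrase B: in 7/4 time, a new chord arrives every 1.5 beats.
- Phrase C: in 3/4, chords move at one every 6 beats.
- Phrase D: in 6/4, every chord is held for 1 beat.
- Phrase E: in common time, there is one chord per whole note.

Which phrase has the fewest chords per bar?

A: 6/2 = 3 chords/bar.
B: 7/1.5 = 14/3 chords/bar.
C: 3/6 = 0.5 chords/bar.
D: 6/1 = 6 chords/bar.
E: 4/4 = 1 chord/bar.
Slowest is C at 0.5 chords/bar.

Phrase C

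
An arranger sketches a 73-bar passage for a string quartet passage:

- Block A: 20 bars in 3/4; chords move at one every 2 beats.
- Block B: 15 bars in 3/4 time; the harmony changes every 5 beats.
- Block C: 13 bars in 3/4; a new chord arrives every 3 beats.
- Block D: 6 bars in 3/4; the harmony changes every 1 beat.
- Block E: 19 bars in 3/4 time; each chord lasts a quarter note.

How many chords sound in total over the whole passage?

127 chords

A: 20 bars × 3 beats = 60 beats; 2 beats/chord → 30 chords.
B: 15 bars × 3 beats = 45 beats; 5 beats/chord → 9 chords.
C: 13 bars × 3 beats = 39 beats; 3 beats/chord → 13 chords.
D: 6 bars × 3 beats = 18 beats; 1 beat/chord → 18 chords.
E: 19 bars × 3 beats = 57 beats; 1 beat/chord → 57 chords.
Total: 30 + 9 + 13 + 18 + 57 = 127.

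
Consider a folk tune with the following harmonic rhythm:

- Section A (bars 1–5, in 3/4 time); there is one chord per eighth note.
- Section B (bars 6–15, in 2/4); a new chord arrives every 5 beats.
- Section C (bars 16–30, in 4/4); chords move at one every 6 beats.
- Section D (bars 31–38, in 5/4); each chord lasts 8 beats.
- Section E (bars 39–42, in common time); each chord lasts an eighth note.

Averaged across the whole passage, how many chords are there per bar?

A: 5 bars of 3 beats is 15 beats; at 0.5 beats each that's 30 chords.
B: 10 bars of 2 beats is 20 beats; at 5 beats each that's 4 chords.
C: 15 bars of 4 beats is 60 beats; at 6 beats each that's 10 chords.
D: 8 bars of 5 beats is 40 beats; at 8 beats each that's 5 chords.
E: 4 bars of 4 beats is 16 beats; at 0.5 beats each that's 32 chords.
Overall: 81 chords over 42 bars → 81/42 = 27/14 chords per bar.

27/14 chords per bar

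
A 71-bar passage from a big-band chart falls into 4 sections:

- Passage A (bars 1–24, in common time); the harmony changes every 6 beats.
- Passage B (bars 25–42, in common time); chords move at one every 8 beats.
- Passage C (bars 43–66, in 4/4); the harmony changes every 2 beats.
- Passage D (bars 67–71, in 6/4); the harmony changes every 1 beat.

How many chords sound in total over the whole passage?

A: 24·4 = 96 beats, 96/6 = 16 chords.
B: 18·4 = 72 beats, 72/8 = 9 chords.
C: 24·4 = 96 beats, 96/2 = 48 chords.
D: 5·6 = 30 beats, 30/1 = 30 chords.
Total: 16 + 9 + 48 + 30 = 103.

103 chords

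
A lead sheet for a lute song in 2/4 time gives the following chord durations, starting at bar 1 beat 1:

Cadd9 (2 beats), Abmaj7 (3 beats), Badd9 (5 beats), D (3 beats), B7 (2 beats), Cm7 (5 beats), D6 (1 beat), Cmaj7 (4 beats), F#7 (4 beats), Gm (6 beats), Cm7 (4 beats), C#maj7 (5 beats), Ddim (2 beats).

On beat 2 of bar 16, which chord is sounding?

Beat 2 of bar 16 is beat (16−1)×2 + 2 = 32 overall.
Running totals: Cadd9 ends at 2, Abmaj7 ends at 5, Badd9 ends at 10, D ends at 13, B7 ends at 15, Cm7 ends at 20, D6 ends at 21, Cmaj7 ends at 25, F#7 ends at 29, Gm ends at 35.
Beat 32 falls within Gm.

Gm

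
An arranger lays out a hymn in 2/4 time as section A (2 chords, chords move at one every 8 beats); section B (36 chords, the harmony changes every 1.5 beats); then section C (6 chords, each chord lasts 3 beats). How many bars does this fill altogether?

44 bars

A: 2 × 8 = 16 beats = 8 bars.
B: 36 × 1.5 = 54 beats = 27 bars.
C: 6 × 3 = 18 beats = 9 bars.
Total: 8 + 27 + 9 = 44 bars.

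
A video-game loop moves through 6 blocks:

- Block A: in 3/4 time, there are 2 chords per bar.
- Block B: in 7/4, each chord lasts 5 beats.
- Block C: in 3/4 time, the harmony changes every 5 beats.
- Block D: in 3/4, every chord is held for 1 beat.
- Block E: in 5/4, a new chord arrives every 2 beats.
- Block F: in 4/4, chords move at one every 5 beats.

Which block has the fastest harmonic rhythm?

A: 3 beats/bar ÷ 1.5 beats/chord = 2 chords/bar.
B: 7 beats/bar ÷ 5 beats/chord = 1.4 chords/bar.
C: 3 beats/bar ÷ 5 beats/chord = 0.6 chords/bar.
D: 3 beats/bar ÷ 1 beat/chord = 3 chords/bar.
E: 5 beats/bar ÷ 2 beats/chord = 2.5 chords/bar.
F: 4 beats/bar ÷ 5 beats/chord = 0.8 chords/bar.
Fastest is D at 3 chords/bar.

Block D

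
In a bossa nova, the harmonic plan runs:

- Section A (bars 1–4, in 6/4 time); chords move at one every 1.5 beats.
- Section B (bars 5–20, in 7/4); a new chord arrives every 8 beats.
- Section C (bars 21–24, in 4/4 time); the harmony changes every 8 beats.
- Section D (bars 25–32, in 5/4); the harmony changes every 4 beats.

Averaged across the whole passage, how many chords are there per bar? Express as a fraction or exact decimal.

A: 4 bars of 6 beats is 24 beats; at 1.5 beats each that's 16 chords.
B: 16 bars of 7 beats is 112 beats; at 8 beats each that's 14 chords.
C: 4 bars of 4 beats is 16 beats; at 8 beats each that's 2 chords.
D: 8 bars of 5 beats is 40 beats; at 4 beats each that's 10 chords.
Overall: 42 chords over 32 bars → 42/32 = 21/16 chords per bar.

21/16 chords per bar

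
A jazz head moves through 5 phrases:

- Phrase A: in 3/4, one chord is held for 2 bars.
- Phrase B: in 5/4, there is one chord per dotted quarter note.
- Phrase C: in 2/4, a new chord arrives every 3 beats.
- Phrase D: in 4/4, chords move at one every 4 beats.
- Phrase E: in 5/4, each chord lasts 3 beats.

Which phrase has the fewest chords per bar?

A: each chord is 6 beats in 3/4, so 0.5 per bar.
B: each chord is 1.5 beats in 5/4, so 10/3 per bar.
C: each chord is 3 beats in 2/4, so 2/3 per bar.
D: each chord is 4 beats in 4/4, so 1 per bar.
E: each chord is 3 beats in 5/4, so 5/3 per bar.
Slowest is A at 0.5 chords/bar.

Phrase A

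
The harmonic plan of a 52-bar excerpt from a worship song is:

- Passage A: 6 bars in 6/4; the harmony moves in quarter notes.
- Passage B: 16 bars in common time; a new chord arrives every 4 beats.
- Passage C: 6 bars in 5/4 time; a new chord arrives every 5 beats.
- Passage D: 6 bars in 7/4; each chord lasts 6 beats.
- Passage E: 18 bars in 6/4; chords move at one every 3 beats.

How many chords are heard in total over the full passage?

A: 6·6 = 36 beats, 36/1 = 36 chords.
B: 16·4 = 64 beats, 64/4 = 16 chords.
C: 6·5 = 30 beats, 30/5 = 6 chords.
D: 6·7 = 42 beats, 42/6 = 7 chords.
E: 18·6 = 108 beats, 108/3 = 36 chords.
Total: 36 + 16 + 6 + 7 + 36 = 101.

101 chords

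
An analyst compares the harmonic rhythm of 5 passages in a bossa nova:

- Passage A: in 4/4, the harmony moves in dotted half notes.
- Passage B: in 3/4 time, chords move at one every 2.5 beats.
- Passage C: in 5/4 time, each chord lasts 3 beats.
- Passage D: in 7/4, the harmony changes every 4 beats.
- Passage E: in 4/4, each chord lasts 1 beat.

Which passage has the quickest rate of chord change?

Passage E

A: each chord is 3 beats in 4/4, so 4/3 per bar.
B: each chord is 2.5 beats in 3/4, so 1.2 per bar.
C: each chord is 3 beats in 5/4, so 5/3 per bar.
D: each chord is 4 beats in 7/4, so 1.75 per bar.
E: each chord is 1 beat in 4/4, so 4 per bar.
Fastest is E at 4 chords/bar.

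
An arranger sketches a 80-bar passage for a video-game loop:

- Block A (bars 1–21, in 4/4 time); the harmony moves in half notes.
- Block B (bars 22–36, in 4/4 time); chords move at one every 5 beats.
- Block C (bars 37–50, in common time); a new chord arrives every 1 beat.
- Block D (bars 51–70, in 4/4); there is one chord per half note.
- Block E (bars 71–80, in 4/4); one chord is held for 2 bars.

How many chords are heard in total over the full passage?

155 chords

A: 21 bars × 4 beats = 84 beats; 2 beats/chord → 42 chords.
B: 15 bars × 4 beats = 60 beats; 5 beats/chord → 12 chords.
C: 14 bars × 4 beats = 56 beats; 1 beat/chord → 56 chords.
D: 20 bars × 4 beats = 80 beats; 2 beats/chord → 40 chords.
E: 10 bars × 4 beats = 40 beats; 8 beats/chord → 5 chords.
Total: 42 + 12 + 56 + 40 + 5 = 155.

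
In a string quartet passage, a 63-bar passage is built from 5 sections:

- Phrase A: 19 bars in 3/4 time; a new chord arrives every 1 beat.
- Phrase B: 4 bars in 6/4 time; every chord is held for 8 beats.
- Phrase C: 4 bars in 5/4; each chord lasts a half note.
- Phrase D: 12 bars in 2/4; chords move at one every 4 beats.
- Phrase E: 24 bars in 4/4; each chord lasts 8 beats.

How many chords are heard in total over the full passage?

88 chords

A: 19 bars × 3 beats = 57 beats; 1 beat/chord → 57 chords.
B: 4 bars × 6 beats = 24 beats; 8 beats/chord → 3 chords.
C: 4 bars × 5 beats = 20 beats; 2 beats/chord → 10 chords.
D: 12 bars × 2 beats = 24 beats; 4 beats/chord → 6 chords.
E: 24 bars × 4 beats = 96 beats; 8 beats/chord → 12 chords.
Total: 57 + 3 + 10 + 6 + 12 = 88.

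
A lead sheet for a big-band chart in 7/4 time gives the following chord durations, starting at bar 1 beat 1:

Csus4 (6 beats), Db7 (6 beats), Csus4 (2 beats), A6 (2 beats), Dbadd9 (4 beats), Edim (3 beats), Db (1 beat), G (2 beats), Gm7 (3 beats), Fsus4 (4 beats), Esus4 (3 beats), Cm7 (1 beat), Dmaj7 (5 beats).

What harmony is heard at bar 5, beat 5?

Fsus4

Beat 5 of bar 5 is beat (5−1)×7 + 5 = 33 overall.
Running totals: Csus4 ends at 6, Db7 ends at 12, Csus4 ends at 14, A6 ends at 16, Dbadd9 ends at 20, Edim ends at 23, Db ends at 24, G ends at 26, Gm7 ends at 29, Fsus4 ends at 33.
Beat 33 falls within Fsus4.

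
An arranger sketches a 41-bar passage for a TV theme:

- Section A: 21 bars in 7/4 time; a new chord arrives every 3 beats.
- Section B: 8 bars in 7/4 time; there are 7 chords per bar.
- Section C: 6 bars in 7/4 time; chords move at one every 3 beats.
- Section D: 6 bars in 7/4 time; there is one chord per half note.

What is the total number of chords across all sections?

A: 21·7 = 147 beats, 147/3 = 49 chords.
B: 8·7 = 56 beats, 56/1 = 56 chords.
C: 6·7 = 42 beats, 42/3 = 14 chords.
D: 6·7 = 42 beats, 42/2 = 21 chords.
Total: 49 + 56 + 14 + 21 = 140.

140 chords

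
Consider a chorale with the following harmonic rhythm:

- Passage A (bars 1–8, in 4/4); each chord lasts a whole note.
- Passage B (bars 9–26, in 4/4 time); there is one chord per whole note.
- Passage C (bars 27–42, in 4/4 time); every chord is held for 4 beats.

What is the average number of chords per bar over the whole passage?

A: 8 bars of 4 beats is 32 beats; at 4 beats each that's 8 chords.
B: 18 bars of 4 beats is 72 beats; at 4 beats each that's 18 chords.
C: 16 bars of 4 beats is 64 beats; at 4 beats each that's 16 chords.
Overall: 42 chords over 42 bars → 42/42 = 1 chords per bar.

1 chords per bar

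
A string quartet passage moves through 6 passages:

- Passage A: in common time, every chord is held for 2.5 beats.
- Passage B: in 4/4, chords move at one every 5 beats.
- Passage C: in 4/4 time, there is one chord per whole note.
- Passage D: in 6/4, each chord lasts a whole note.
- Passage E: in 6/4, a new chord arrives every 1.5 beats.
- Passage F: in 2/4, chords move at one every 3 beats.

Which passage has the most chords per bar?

Passage E

A: 4/2.5 = 1.6 chords/bar.
B: 4/5 = 0.8 chords/bar.
C: 4/4 = 1 chord/bar.
D: 6/4 = 1.5 chords/bar.
E: 6/1.5 = 4 chords/bar.
F: 2/3 = 2/3 chords/bar.
Fastest is E at 4 chords/bar.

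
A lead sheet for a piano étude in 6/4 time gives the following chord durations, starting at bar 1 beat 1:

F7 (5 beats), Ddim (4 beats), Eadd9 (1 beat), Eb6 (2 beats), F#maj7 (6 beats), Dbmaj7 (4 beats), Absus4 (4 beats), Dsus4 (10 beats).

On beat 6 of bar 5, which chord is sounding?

Beat 6 of bar 5 is beat (5−1)×6 + 6 = 30 overall.
Running totals: F7 ends at 5, Ddim ends at 9, Eadd9 ends at 10, Eb6 ends at 12, F#maj7 ends at 18, Dbmaj7 ends at 22, Absus4 ends at 26, Dsus4 ends at 36.
Beat 30 falls within Dsus4.

Dsus4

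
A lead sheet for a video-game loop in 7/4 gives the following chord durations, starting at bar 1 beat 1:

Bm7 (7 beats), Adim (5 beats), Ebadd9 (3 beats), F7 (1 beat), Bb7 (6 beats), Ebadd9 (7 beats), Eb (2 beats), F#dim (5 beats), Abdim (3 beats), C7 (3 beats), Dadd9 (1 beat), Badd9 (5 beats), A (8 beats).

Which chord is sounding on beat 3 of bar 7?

Beat 3 of bar 7 is beat (7−1)×7 + 3 = 45 overall.
Running totals: Bm7 ends at 7, Adim ends at 12, Ebadd9 ends at 15, F7 ends at 16, Bb7 ends at 22, Ebadd9 ends at 29, Eb ends at 31, F#dim ends at 36, Abdim ends at 39, C7 ends at 42, Dadd9 ends at 43, Badd9 ends at 48.
Beat 45 falls within Badd9.

Badd9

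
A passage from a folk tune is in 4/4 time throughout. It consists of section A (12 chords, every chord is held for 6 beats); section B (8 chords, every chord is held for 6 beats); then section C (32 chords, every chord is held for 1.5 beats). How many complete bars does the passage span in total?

42 bars

A: 12 × 6 = 72 beats = 18 bars.
B: 8 × 6 = 48 beats = 12 bars.
C: 32 × 1.5 = 48 beats = 12 bars.
Total: 18 + 12 + 12 = 42 bars.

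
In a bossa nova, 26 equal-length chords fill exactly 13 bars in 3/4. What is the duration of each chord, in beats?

13 bars × 3 beats/bar = 39 beats total.
39 beats ÷ 26 chords = 1.5 beats per chord.
(That is a dotted quarter note.)

1.5 beats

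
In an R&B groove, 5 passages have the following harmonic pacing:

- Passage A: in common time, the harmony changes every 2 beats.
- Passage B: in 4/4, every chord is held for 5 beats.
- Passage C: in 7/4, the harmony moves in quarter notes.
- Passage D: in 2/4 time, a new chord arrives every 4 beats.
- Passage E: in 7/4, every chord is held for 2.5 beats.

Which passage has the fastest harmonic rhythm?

A: 4/2 = 2 chords/bar.
B: 4/5 = 0.8 chords/bar.
C: 7/1 = 7 chords/bar.
D: 2/4 = 0.5 chords/bar.
E: 7/2.5 = 2.8 chords/bar.
Fastest is C at 7 chords/bar.

Passage C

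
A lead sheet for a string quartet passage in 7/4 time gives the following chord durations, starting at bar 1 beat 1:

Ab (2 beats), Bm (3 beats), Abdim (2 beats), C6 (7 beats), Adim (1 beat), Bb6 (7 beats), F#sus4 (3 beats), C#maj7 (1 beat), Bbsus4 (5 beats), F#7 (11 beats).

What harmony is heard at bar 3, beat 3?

Bb6

Beat 3 of bar 3 is beat (3−1)×7 + 3 = 17 overall.
Running totals: Ab ends at 2, Bm ends at 5, Abdim ends at 7, C6 ends at 14, Adim ends at 15, Bb6 ends at 22.
Beat 17 falls within Bb6.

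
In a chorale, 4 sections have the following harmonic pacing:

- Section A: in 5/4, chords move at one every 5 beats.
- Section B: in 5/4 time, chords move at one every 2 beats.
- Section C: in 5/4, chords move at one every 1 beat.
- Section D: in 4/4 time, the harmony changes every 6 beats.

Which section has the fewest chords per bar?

A: each chord is 5 beats in 5/4, so 1 per bar.
B: each chord is 2 beats in 5/4, so 2.5 per bar.
C: each chord is 1 beat in 5/4, so 5 per bar.
D: each chord is 6 beats in 4/4, so 2/3 per bar.
Slowest is D at 2/3 chords/bar.

Section D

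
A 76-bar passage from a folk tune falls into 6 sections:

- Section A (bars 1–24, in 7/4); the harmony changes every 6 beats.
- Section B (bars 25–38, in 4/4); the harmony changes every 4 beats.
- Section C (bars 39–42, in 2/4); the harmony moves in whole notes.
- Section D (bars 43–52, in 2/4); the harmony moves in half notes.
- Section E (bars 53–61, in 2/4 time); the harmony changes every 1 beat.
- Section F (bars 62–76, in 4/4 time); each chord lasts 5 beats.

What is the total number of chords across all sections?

A: 24 bars × 7 beats = 168 beats; 6 beats/chord → 28 chords.
B: 14 bars × 4 beats = 56 beats; 4 beats/chord → 14 chords.
C: 4 bars × 2 beats = 8 beats; 4 beats/chord → 2 chords.
D: 10 bars × 2 beats = 20 beats; 2 beats/chord → 10 chords.
E: 9 bars × 2 beats = 18 beats; 1 beat/chord → 18 chords.
F: 15 bars × 4 beats = 60 beats; 5 beats/chord → 12 chords.
Total: 28 + 14 + 2 + 10 + 18 + 12 = 84.

84 chords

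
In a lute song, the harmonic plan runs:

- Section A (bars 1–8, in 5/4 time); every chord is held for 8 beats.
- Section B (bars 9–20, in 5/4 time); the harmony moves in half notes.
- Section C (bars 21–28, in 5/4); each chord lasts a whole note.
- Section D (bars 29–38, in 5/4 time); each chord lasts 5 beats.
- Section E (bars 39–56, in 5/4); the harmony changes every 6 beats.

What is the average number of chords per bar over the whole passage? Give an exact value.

1.25 chords per bar

A: 8 × 5 = 40 beats ÷ 8 = 5 chords.
B: 12 × 5 = 60 beats ÷ 2 = 30 chords.
C: 8 × 5 = 40 beats ÷ 4 = 10 chords.
D: 10 × 5 = 50 beats ÷ 5 = 10 chords.
E: 18 × 5 = 90 beats ÷ 6 = 15 chords.
Overall: 70 chords over 56 bars → 70/56 = 1.25 chords per bar.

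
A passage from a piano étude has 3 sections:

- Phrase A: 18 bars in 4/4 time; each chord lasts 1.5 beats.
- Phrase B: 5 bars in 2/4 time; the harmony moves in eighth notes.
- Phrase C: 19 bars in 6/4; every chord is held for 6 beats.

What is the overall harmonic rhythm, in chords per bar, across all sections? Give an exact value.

29/14 chords per bar

A: 18 × 4 = 72 beats ÷ 1.5 = 48 chords.
B: 5 × 2 = 10 beats ÷ 0.5 = 20 chords.
C: 19 × 6 = 114 beats ÷ 6 = 19 chords.
Overall: 87 chords over 42 bars → 87/42 = 29/14 chords per bar.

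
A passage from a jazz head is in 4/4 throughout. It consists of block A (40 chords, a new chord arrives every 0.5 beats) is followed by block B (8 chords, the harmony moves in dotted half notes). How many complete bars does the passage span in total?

A: 40 × 0.5 = 20 beats = 5 bars.
B: 8 × 3 = 24 beats = 6 bars.
Total: 5 + 6 = 11 bars.

11 bars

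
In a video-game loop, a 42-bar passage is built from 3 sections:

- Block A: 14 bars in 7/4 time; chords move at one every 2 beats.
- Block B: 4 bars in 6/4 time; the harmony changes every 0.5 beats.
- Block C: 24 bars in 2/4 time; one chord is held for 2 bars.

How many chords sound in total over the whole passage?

A: 14 bars × 7 beats = 98 beats; 2 beats/chord → 49 chords.
B: 4 bars × 6 beats = 24 beats; 0.5 beats/chord → 48 chords.
C: 24 bars × 2 beats = 48 beats; 4 beats/chord → 12 chords.
Total: 49 + 48 + 12 = 109.

109 chords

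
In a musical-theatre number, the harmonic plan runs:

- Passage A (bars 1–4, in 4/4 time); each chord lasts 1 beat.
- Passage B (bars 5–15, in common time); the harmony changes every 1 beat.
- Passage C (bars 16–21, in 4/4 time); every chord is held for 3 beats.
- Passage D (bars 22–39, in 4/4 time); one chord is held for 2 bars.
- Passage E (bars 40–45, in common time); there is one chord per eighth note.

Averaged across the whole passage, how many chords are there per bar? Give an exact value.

A: 4 × 4 = 16 beats ÷ 1 = 16 chords.
B: 11 × 4 = 44 beats ÷ 1 = 44 chords.
C: 6 × 4 = 24 beats ÷ 3 = 8 chords.
D: 18 × 4 = 72 beats ÷ 8 = 9 chords.
E: 6 × 4 = 24 beats ÷ 0.5 = 48 chords.
Overall: 125 chords over 45 bars → 125/45 = 25/9 chords per bar.

25/9 chords per bar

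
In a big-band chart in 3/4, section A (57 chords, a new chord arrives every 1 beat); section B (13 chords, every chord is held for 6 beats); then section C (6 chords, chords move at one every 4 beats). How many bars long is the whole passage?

53 bars

A: 57 × 1 = 57 beats = 19 bars.
B: 13 × 6 = 78 beats = 26 bars.
C: 6 × 4 = 24 beats = 8 bars.
Total: 19 + 26 + 8 = 53 bars.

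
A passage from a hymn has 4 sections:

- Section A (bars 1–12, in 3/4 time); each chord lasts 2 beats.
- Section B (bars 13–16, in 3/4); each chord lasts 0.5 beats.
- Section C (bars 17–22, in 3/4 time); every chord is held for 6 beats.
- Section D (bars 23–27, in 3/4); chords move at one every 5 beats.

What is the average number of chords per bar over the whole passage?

16/9 chords per bar

A: 12 bars of 3 beats is 36 beats; at 2 beats each that's 18 chords.
B: 4 bars of 3 beats is 12 beats; at 0.5 beats each that's 24 chords.
C: 6 bars of 3 beats is 18 beats; at 6 beats each that's 3 chords.
D: 5 bars of 3 beats is 15 beats; at 5 beats each that's 3 chords.
Overall: 48 chords over 27 bars → 48/27 = 16/9 chords per bar.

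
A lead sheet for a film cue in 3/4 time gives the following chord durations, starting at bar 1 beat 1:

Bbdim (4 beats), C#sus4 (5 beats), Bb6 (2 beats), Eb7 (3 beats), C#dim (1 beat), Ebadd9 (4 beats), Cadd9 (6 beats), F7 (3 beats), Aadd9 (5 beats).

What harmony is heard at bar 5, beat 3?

C#dim

Beat 3 of bar 5 is beat (5−1)×3 + 3 = 15 overall.
Running totals: Bbdim ends at 4, C#sus4 ends at 9, Bb6 ends at 11, Eb7 ends at 14, C#dim ends at 15.
Beat 15 falls within C#dim.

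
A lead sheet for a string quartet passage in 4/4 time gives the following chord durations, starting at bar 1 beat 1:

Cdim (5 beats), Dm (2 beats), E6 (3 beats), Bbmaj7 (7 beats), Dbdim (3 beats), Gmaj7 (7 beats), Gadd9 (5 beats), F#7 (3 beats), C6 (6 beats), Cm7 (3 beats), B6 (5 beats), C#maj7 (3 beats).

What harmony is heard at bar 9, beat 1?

F#7

Beat 1 of bar 9 is beat (9−1)×4 + 1 = 33 overall.
Running totals: Cdim ends at 5, Dm ends at 7, E6 ends at 10, Bbmaj7 ends at 17, Dbdim ends at 20, Gmaj7 ends at 27, Gadd9 ends at 32, F#7 ends at 35.
Beat 33 falls within F#7.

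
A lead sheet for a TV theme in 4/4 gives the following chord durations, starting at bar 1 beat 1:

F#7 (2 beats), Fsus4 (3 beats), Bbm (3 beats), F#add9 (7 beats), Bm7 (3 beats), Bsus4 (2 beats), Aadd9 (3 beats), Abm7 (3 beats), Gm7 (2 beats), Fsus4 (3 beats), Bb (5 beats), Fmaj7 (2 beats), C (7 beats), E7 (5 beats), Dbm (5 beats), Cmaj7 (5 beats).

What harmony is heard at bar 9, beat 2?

Beat 2 of bar 9 is beat (9−1)×4 + 2 = 34 overall.
Running totals: F#7 ends at 2, Fsus4 ends at 5, Bbm ends at 8, F#add9 ends at 15, Bm7 ends at 18, Bsus4 ends at 20, Aadd9 ends at 23, Abm7 ends at 26, Gm7 ends at 28, Fsus4 ends at 31, Bb ends at 36.
Beat 34 falls within Bb.

Bb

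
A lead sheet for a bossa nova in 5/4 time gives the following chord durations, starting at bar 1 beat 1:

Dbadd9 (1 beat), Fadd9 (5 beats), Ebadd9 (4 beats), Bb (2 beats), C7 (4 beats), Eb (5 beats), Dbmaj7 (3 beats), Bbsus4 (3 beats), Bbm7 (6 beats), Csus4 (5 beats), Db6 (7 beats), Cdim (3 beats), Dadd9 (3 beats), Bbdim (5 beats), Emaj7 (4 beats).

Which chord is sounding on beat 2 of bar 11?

Beat 2 of bar 11 is beat (11−1)×5 + 2 = 52 overall.
Running totals: Dbadd9 ends at 1, Fadd9 ends at 6, Ebadd9 ends at 10, Bb ends at 12, C7 ends at 16, Eb ends at 21, Dbmaj7 ends at 24, Bbsus4 ends at 27, Bbm7 ends at 33, Csus4 ends at 38, Db6 ends at 45, Cdim ends at 48, Dadd9 ends at 51, Bbdim ends at 56.
Beat 52 falls within Bbdim.

Bbdim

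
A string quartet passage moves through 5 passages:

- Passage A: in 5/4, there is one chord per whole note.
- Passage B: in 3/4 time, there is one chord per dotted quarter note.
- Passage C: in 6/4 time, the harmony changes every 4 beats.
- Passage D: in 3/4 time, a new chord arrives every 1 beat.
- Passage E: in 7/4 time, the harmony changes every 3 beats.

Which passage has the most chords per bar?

Passage D

A: 5 beats/bar ÷ 4 beats/chord = 1.25 chords/bar.
B: 3 beats/bar ÷ 1.5 beats/chord = 2 chords/bar.
C: 6 beats/bar ÷ 4 beats/chord = 1.5 chords/bar.
D: 3 beats/bar ÷ 1 beat/chord = 3 chords/bar.
E: 7 beats/bar ÷ 3 beats/chord = 7/3 chords/bar.
Fastest is D at 3 chords/bar.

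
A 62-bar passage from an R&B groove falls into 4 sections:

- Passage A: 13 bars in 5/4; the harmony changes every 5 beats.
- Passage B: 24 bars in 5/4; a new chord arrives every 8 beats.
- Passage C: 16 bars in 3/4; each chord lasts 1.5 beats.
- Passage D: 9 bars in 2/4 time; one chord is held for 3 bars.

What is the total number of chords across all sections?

A: 13·5 = 65 beats, 65/5 = 13 chords.
B: 24·5 = 120 beats, 120/8 = 15 chords.
C: 16·3 = 48 beats, 48/1.5 = 32 chords.
D: 9·2 = 18 beats, 18/6 = 3 chords.
Total: 13 + 15 + 32 + 3 = 63.

63 chords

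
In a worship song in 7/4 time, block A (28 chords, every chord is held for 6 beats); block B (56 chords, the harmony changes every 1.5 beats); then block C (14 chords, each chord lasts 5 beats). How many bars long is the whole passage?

46 bars

A: 28 × 6 = 168 beats = 24 bars.
B: 56 × 1.5 = 84 beats = 12 bars.
C: 14 × 5 = 70 beats = 10 bars.
Total: 24 + 12 + 10 = 46 bars.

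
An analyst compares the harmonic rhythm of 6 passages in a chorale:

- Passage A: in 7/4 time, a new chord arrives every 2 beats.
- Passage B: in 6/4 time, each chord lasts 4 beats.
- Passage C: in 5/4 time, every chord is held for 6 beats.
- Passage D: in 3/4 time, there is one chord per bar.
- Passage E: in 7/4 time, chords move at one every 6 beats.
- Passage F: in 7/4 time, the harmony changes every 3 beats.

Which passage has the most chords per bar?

Passage A

A: each chord is 2 beats in 7/4, so 3.5 per bar.
B: each chord is 4 beats in 6/4, so 1.5 per bar.
C: each chord is 6 beats in 5/4, so 5/6 per bar.
D: each chord is 3 beats in 3/4, so 1 per bar.
E: each chord is 6 beats in 7/4, so 7/6 per bar.
F: each chord is 3 beats in 7/4, so 7/3 per bar.
Fastest is A at 3.5 chords/bar.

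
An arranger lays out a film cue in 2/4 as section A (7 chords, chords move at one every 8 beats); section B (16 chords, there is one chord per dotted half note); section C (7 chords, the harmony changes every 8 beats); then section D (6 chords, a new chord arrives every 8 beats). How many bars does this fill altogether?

A: 7 × 8 = 56 beats = 28 bars.
B: 16 × 3 = 48 beats = 24 bars.
C: 7 × 8 = 56 beats = 28 bars.
D: 6 × 8 = 48 beats = 24 bars.
Total: 28 + 24 + 28 + 24 = 104 bars.

104 bars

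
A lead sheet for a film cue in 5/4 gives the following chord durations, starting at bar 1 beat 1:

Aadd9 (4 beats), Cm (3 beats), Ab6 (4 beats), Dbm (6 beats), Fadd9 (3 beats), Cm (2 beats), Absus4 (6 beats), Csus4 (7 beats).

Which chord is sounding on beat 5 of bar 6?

Csus4

Beat 5 of bar 6 is beat (6−1)×5 + 5 = 30 overall.
Running totals: Aadd9 ends at 4, Cm ends at 7, Ab6 ends at 11, Dbm ends at 17, Fadd9 ends at 20, Cm ends at 22, Absus4 ends at 28, Csus4 ends at 35.
Beat 30 falls within Csus4.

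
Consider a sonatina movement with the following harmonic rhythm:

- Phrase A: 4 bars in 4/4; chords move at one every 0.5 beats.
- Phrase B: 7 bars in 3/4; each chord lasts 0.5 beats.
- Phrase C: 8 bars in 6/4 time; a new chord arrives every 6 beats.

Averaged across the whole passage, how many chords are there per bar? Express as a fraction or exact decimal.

82/19 chords per bar

A: 4 bars of 4 beats is 16 beats; at 0.5 beats each that's 32 chords.
B: 7 bars of 3 beats is 21 beats; at 0.5 beats each that's 42 chords.
C: 8 bars of 6 beats is 48 beats; at 6 beats each that's 8 chords.
Overall: 82 chords over 19 bars → 82/19 = 82/19 chords per bar.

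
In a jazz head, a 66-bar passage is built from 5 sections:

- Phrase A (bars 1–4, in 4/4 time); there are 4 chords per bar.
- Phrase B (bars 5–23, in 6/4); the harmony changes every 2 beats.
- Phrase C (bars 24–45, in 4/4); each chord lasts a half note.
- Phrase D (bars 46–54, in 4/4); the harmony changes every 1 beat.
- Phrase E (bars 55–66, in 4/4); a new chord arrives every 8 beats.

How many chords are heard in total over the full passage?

159 chords

A has 16 beats and chords last 1 each, so 16 chords.
B has 114 beats and chords last 2 each, so 57 chords.
C has 88 beats and chords last 2 each, so 44 chords.
D has 36 beats and chords last 1 each, so 36 chords.
E has 48 beats and chords last 8 each, so 6 chords.
Total: 16 + 57 + 44 + 36 + 6 = 159.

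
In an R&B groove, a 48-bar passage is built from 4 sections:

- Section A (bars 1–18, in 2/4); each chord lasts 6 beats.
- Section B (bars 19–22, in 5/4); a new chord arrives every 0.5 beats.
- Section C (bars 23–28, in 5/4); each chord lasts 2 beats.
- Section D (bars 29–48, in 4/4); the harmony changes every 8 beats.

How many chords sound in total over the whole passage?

A: 18·2 = 36 beats, 36/6 = 6 chords.
B: 4·5 = 20 beats, 20/0.5 = 40 chords.
C: 6·5 = 30 beats, 30/2 = 15 chords.
D: 20·4 = 80 beats, 80/8 = 10 chords.
Total: 6 + 40 + 15 + 10 = 71.

71 chords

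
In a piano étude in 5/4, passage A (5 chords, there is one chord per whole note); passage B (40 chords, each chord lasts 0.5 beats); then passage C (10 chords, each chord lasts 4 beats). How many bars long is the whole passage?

16 bars

A: 5 × 4 = 20 beats = 4 bars.
B: 40 × 0.5 = 20 beats = 4 bars.
C: 10 × 4 = 40 beats = 8 bars.
Total: 4 + 4 + 8 = 16 bars.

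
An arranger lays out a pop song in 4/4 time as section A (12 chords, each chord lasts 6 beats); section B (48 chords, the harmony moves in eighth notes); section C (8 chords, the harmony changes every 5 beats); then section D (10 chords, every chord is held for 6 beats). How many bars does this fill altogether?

A: 12 × 6 = 72 beats = 18 bars.
B: 48 × 0.5 = 24 beats = 6 bars.
C: 8 × 5 = 40 beats = 10 bars.
D: 10 × 6 = 60 beats = 15 bars.
Total: 18 + 6 + 10 + 15 = 49 bars.

49 bars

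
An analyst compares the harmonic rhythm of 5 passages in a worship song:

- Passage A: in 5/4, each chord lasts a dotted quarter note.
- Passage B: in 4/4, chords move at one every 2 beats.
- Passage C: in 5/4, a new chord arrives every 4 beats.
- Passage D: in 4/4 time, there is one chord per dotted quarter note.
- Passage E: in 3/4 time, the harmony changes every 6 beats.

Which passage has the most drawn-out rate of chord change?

A: 5/1.5 = 10/3 chords/bar.
B: 4/2 = 2 chords/bar.
C: 5/4 = 1.25 chords/bar.
D: 4/1.5 = 8/3 chords/bar.
E: 3/6 = 0.5 chords/bar.
Slowest is E at 0.5 chords/bar.

Passage E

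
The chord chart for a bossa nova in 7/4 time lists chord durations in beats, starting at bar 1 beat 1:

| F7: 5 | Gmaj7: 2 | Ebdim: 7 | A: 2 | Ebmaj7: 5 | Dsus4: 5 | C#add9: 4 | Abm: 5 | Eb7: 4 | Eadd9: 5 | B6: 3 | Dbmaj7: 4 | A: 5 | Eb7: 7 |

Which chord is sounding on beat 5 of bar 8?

Beat 5 of bar 8 is beat (8−1)×7 + 5 = 54 overall.
Running totals: F7 ends at 5, Gmaj7 ends at 7, Ebdim ends at 14, A ends at 16, Ebmaj7 ends at 21, Dsus4 ends at 26, C#add9 ends at 30, Abm ends at 35, Eb7 ends at 39, Eadd9 ends at 44, B6 ends at 47, Dbmaj7 ends at 51, A ends at 56.
Beat 54 falls within A.

A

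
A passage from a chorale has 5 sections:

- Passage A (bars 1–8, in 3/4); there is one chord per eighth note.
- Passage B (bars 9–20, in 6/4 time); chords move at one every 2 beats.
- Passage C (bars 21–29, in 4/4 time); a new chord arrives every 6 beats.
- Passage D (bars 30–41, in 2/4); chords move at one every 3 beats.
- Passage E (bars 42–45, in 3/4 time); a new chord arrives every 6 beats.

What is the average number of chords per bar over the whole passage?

20/9 chords per bar

A: 8 × 3 = 24 beats ÷ 0.5 = 48 chords.
B: 12 × 6 = 72 beats ÷ 2 = 36 chords.
C: 9 × 4 = 36 beats ÷ 6 = 6 chords.
D: 12 × 2 = 24 beats ÷ 3 = 8 chords.
E: 4 × 3 = 12 beats ÷ 6 = 2 chords.
Overall: 100 chords over 45 bars → 100/45 = 20/9 chords per bar.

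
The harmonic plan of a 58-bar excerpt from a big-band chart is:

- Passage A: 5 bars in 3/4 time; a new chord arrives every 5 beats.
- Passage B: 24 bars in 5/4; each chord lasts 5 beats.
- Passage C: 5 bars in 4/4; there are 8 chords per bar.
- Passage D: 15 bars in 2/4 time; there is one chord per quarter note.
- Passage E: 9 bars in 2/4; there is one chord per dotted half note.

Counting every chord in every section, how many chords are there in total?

A: 5·3 = 15 beats, 15/5 = 3 chords.
B: 24·5 = 120 beats, 120/5 = 24 chords.
C: 5·4 = 20 beats, 20/0.5 = 40 chords.
D: 15·2 = 30 beats, 30/1 = 30 chords.
E: 9·2 = 18 beats, 18/3 = 6 chords.
Total: 3 + 24 + 40 + 30 + 6 = 103.

103 chords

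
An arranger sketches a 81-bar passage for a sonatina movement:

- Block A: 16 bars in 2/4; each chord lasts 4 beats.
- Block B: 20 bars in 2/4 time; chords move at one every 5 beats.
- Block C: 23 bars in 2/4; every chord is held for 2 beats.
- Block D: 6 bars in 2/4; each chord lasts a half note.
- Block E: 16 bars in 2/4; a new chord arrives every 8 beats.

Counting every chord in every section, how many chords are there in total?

A: 16·2 = 32 beats, 32/4 = 8 chords.
B: 20·2 = 40 beats, 40/5 = 8 chords.
C: 23·2 = 46 beats, 46/2 = 23 chords.
D: 6·2 = 12 beats, 12/2 = 6 chords.
E: 16·2 = 32 beats, 32/8 = 4 chords.
Total: 8 + 8 + 23 + 6 + 4 = 49.

49 chords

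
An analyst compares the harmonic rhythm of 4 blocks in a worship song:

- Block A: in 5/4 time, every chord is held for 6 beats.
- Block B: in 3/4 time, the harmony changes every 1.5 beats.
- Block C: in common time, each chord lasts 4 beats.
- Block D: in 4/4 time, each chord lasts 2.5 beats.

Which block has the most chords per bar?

A: 5 beats/bar ÷ 6 beats/chord = 5/6 chords/bar.
B: 3 beats/bar ÷ 1.5 beats/chord = 2 chords/bar.
C: 4 beats/bar ÷ 4 beats/chord = 1 chord/bar.
D: 4 beats/bar ÷ 2.5 beats/chord = 1.6 chords/bar.
Fastest is B at 2 chords/bar.

Block B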